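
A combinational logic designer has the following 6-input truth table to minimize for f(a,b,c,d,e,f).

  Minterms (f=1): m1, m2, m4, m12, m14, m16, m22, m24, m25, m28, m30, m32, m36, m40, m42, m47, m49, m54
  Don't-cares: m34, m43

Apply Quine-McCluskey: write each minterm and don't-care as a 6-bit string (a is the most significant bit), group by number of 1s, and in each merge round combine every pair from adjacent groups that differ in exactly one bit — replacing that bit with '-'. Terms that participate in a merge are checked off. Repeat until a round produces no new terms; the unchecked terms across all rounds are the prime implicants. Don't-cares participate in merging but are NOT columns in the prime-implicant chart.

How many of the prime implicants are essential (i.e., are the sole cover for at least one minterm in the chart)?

size-2^0 implicants → 000001  000010(✓)  000100(✓)  001100(✓)  001110(✓)  010000(✓)  010110(✓)  011000(✓)  011001(✓)  011100(✓)  011110(✓)  100000(✓)  100010(✓)  100100(✓)  101000(✓)  101010(✓)  101011(✓)  101111(✓)  110001  110110(✓)
size-2^1 implicants → -00010  -00100  -10110  0-1100(✓)  0-1110(✓)  00-100  0011-0(✓)  01-000  01-110  011-00  01100-  0111-0(✓)  10-000(✓)  10-010(✓)  100-00  1000-0(✓)  101-11  1010-0(✓)  10101-
size-2^2 implicants → 0-11-0  10-0-0
Unchecked terms (primes): -00010, -00100, -10110, 0-11-0, 00-100, 000001, 01-000, 01-110, 011-00, 01100-, 10-0-0, 100-00, 101-11, 10101-, 110001
Minterm coverage:
  m1 ⊆ 000001 [E]
  m2 ⊆ -00010 [E]
  m4 ⊆ -00100,00-100
  m12 ⊆ 0-11-0,00-100
  m14 ⊆ 0-11-0 [E]
  m16 ⊆ 01-000 [E]
  m22 ⊆ -10110,01-110
  m24 ⊆ 01-000,011-00,01100-
  m25 ⊆ 01100- [E]
  m28 ⊆ 0-11-0,011-00
  m30 ⊆ 0-11-0,01-110
  m32 ⊆ 10-0-0,100-00
  m36 ⊆ -00100,100-00
  m40 ⊆ 10-0-0 [E]
  m42 ⊆ 10-0-0,10101-
  m47 ⊆ 101-11 [E]
  m49 ⊆ 110001 [E]
  m54 ⊆ -10110 [E]
E = {-00010, -10110, 0-11-0, 000001, 01-000, 01100-, 10-0-0, 101-11, 110001}

9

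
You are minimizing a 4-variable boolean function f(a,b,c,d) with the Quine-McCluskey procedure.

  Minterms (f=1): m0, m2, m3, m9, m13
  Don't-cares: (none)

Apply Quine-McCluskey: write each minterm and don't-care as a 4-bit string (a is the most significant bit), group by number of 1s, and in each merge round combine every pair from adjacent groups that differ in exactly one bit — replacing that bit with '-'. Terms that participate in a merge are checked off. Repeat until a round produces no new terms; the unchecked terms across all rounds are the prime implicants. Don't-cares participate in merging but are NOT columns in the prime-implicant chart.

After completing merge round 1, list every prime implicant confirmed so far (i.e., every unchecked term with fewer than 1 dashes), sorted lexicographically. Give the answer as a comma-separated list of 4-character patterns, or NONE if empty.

Round 0: 0000✓ 0010✓ 0011✓ 1001✓ 1101✓
Round 1: 00-0 001- 1-01
PIs = {00-0, 001-, 1-01}

NONE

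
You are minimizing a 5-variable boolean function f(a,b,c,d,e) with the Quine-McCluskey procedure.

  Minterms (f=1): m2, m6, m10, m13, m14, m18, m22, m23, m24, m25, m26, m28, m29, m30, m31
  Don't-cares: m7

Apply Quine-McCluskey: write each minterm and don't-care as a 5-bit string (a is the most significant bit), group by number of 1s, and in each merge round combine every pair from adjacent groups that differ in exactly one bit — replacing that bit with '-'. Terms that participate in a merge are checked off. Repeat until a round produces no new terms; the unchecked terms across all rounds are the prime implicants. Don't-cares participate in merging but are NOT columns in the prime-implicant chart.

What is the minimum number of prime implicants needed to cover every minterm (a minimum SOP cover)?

4

[col 0] 00010*, 00110*, 00111*, 01010*, 01101*, 01110*, 10010*, 10110*, 10111*, 11000*, 11001*, 11010*, 11100*, 11101*, 11110*, 11111*
[col 1] -0010*, -0110*, -0111*, -1010*, -1101, -1110*, 0-010*, 0-110*, 00-10*, 0011-*, 01-10*, 1-010*, 1-110*, 1-111*, 10-10*, 1011-*, 11-00*, 11-01*, 11-10*, 110-0*, 1100-*, 111-0*, 111-1*, 1110-*, 1111-*
[col 2] --010*, --110*, -0-10*, -011-, -1-10*, 0--10*, 1--10*, 1-11-, 11--0, 11-0-, 111--
[col 3] ---10
Prime implicants: ---10, -011-, -1101, 1-11-, 11--0, 11-0-, 111--
PI chart (minterm → PIs covering it):
  2 | ---10  (sole → essential)
  6 | ---10,-011-
  10 | ---10  (sole → essential)
  13 | -1101  (sole → essential)
  14 | ---10  (sole → essential)
  18 | ---10  (sole → essential)
  22 | ---10,-011-,1-11-
  23 | -011-,1-11-
  24 | 11--0,11-0-
  25 | 11-0-  (sole → essential)
  26 | ---10,11--0
  28 | 11--0,11-0-,111--
  29 | -1101,11-0-,111--
  30 | ---10,1-11-,11--0,111--
  31 | 1-11-,111--
Essential prime implicants: ---10, -1101, 11-0-
Petrick residual → 1-11-
Minimum SOP uses 4 PIs: de' + bcd'e + acd + abd'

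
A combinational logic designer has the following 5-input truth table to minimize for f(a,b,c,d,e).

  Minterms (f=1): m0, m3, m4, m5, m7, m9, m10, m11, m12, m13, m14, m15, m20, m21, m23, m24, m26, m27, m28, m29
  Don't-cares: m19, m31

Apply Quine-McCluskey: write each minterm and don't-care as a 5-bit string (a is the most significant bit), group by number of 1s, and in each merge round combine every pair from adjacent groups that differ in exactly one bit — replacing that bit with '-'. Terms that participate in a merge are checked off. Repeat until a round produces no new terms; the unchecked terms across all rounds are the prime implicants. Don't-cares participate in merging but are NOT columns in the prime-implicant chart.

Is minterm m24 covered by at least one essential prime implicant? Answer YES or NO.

Round 0: 00000✓ 00011✓ 00100✓ 00101✓ 00111✓ 01001✓ 01010✓ 01011✓ 01100✓ 01101✓ 01110✓ 01111✓ 10011✓ 10100✓ 10101✓ 10111✓ 11000✓ 11010✓ 11011✓ 11100✓ 11101✓ 11111✓
Round 1: -0011✓ -0100✓ -0101✓ -0111✓ -1010✓ -1011✓ -1100✓ -1101✓ -1111✓ 0-011✓ 0-100✓ 0-101✓ 0-111✓ 00-00 00-11✓ 001-1✓ 0010-✓ 01-01✓ 01-10✓ 01-11✓ 010-1✓ 0101-✓ 011-0✓ 011-1✓ 0110-✓ 0111-✓ 1-011✓ 1-100✓ 1-101✓ 1-111✓ 10-11✓ 101-1✓ 1010-✓ 11-00 11-11✓ 110-0 1101-✓ 111-1✓ 1110-✓
Round 2: --011✓ --100✓ --101✓ --111✓ -0-11✓ -01-1✓ -010-✓ -1-11✓ -101- -11-1✓ -110-✓ 0--11✓ 0-1-1✓ 0-10-✓ 01--1 01-1- 011-- 1--11✓ 1-1-1✓ 1-10-✓
Round 3: ---11 --1-1 --10-
PIs = {---11, --1-1, --10-, -101-, 00-00, 01--1, 01-1-, 011--, 11-00, 110-0}
Coverage chart:
  m0: 00-00 ←essential
  m3: ---11 ←essential
  m4: --10-,00-00
  m5: --1-1,--10-
  m7: ---11,--1-1
  m9: 01--1 ←essential
  m10: -101-,01-1-
  m11: ---11,-101-,01--1,01-1-
  m12: --10-,011--
  m13: --1-1,--10-,01--1,011--
  m14: 01-1-,011--
  m15: ---11,--1-1,01--1,01-1-,011--
  m20: --10- ←essential
  m21: --1-1,--10-
  m23: ---11,--1-1
  m24: 11-00,110-0
  m26: -101-,110-0
  m27: ---11,-101-
  m28: --10-,11-00
  m29: --1-1,--10-
Essential: ---11, --10-, 00-00, 01--1

NO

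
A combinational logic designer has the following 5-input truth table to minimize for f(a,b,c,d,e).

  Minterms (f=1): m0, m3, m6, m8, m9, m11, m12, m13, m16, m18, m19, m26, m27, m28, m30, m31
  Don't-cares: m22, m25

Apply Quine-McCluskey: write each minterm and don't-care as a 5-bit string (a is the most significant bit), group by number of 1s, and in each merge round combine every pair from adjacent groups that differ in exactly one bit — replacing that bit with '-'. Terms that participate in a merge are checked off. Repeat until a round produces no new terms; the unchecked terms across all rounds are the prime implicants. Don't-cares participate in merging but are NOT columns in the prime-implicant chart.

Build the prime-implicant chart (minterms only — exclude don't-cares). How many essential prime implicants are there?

[col 0] 00000*, 00011*, 00110*, 01000*, 01001*, 01011*, 01100*, 01101*, 10000*, 10010*, 10011*, 10110*, 11001*, 11010*, 11011*, 11100*, 11110*, 11111*
[col 1] -0000, -0011*, -0110, -1001*, -1011*, -1100, 0-000, 0-011*, 01-00*, 01-01*, 010-1*, 0100-*, 0110-*, 1-010*, 1-011*, 1-110*, 10-10*, 100-0, 1001-*, 11-10*, 11-11*, 110-1*, 1101-*, 111-0, 1111-*
[col 2] --011, -10-1, 01-0-, 1--10, 1-01-, 11-1-
Prime implicants: --011, -0000, -0110, -10-1, -1100, 0-000, 01-0-, 1--10, 1-01-, 100-0, 11-1-, 111-0
PI chart (minterm → PIs covering it):
  0 | -0000,0-000
  3 | --011  (sole → essential)
  6 | -0110  (sole → essential)
  8 | 0-000,01-0-
  9 | -10-1,01-0-
  11 | --011,-10-1
  12 | -1100,01-0-
  13 | 01-0-  (sole → essential)
  16 | -0000,100-0
  18 | 1--10,1-01-,100-0
  19 | --011,1-01-
  26 | 1--10,1-01-,11-1-
  27 | --011,-10-1,1-01-,11-1-
  28 | -1100,111-0
  30 | 1--10,11-1-,111-0
  31 | 11-1-  (sole → essential)
Essential prime implicants: --011, -0110, 01-0-, 11-1-

4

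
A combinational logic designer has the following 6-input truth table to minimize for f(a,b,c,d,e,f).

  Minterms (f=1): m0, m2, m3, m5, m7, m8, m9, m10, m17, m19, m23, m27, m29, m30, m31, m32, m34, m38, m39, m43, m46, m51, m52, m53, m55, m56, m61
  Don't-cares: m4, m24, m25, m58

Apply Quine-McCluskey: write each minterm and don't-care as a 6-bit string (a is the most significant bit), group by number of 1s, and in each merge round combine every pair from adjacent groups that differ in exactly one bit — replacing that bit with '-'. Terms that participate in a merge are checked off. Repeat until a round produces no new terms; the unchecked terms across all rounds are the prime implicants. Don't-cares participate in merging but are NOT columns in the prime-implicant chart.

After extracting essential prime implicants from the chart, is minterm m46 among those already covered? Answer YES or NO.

[col 0] 000000*, 000010*, 000011*, 000100*, 000101*, 000111*, 001000*, 001001*, 001010*, 010001*, 010011*, 010111*, 011000*, 011001*, 011011*, 011101*, 011110*, 011111*, 100000*, 100010*, 100110*, 100111*, 101011, 101110*, 110011*, 110100*, 110101*, 110111*, 111000*, 111010*, 111101*
[col 1] -00000*, -00010*, -00111*, -10011*, -10111*, -11000, -11101, 0-0011*, 0-0111*, 0-1000*, 0-1001*, 00-000*, 00-010*, 000-00, 000-11*, 0000-0*, 00001-, 0001-1, 00010-, 0010-0*, 00100-*, 01-001*, 01-011*, 01-111*, 010-11*, 0100-1*, 011-01*, 011-11*, 0110-1*, 01100-*, 0111-1*, 01111-, 1-0111*, 10-110, 100-10, 1000-0*, 10011-, 11-101, 110-11*, 1101-1, 11010-, 1110-0
[col 2] --0111, -000-0, -10-11, 0-0-11, 0-100-, 00-0-0, 01--11, 01-0-1, 011--1
Prime implicants: --0111, -000-0, -10-11, -11000, -11101, 0-0-11, 0-100-, 00-0-0, 000-00, 00001-, 0001-1, 00010-, 01--11, 01-0-1, 011--1, 01111-, 10-110, 100-10, 10011-, 101011, 11-101, 1101-1, 11010-, 1110-0
PI chart (minterm → PIs covering it):
  0 | -000-0,00-0-0,000-00
  2 | -000-0,00-0-0,00001-
  3 | 0-0-11,00001-
  5 | 0001-1,00010-
  7 | --0111,0-0-11,0001-1
  8 | 0-100-,00-0-0
  9 | 0-100-  (sole → essential)
  10 | 00-0-0  (sole → essential)
  17 | 01-0-1  (sole → essential)
  19 | -10-11,0-0-11,01--11,01-0-1
  23 | --0111,-10-11,0-0-11,01--11
  27 | 01--11,01-0-1,011--1
  29 | -11101,011--1
  30 | 01111-  (sole → essential)
  31 | 01--11,011--1,01111-
  32 | -000-0  (sole → essential)
  34 | -000-0,100-10
  38 | 10-110,100-10,10011-
  39 | --0111,10011-
  43 | 101011  (sole → essential)
  46 | 10-110  (sole → essential)
  51 | -10-11  (sole → essential)
  52 | 11010-  (sole → essential)
  53 | 11-101,1101-1,11010-
  55 | --0111,-10-11,1101-1
  56 | -11000,1110-0
  61 | -11101,11-101
Essential prime implicants: -000-0, -10-11, 0-100-, 00-0-0, 01-0-1, 01111-, 10-110, 101011, 11010-

YES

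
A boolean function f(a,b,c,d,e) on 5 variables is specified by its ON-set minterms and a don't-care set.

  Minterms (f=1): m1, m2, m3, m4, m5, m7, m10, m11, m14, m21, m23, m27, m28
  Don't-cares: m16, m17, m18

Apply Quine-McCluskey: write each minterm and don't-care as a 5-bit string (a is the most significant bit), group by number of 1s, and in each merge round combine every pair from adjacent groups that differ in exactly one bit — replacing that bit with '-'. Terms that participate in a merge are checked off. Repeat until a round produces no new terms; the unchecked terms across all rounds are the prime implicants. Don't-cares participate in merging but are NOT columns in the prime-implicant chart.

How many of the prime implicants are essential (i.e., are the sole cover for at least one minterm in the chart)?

size-2^0 implicants → 00001(✓)  00010(✓)  00011(✓)  00100(✓)  00101(✓)  00111(✓)  01010(✓)  01011(✓)  01110(✓)  10000(✓)  10001(✓)  10010(✓)  10101(✓)  10111(✓)  11011(✓)  11100
size-2^1 implicants → -0001(✓)  -0010  -0101(✓)  -0111(✓)  -1011  0-010(✓)  0-011(✓)  00-01(✓)  00-11(✓)  000-1(✓)  0001-(✓)  001-1(✓)  0010-  01-10  0101-(✓)  10-01(✓)  100-0  1000-  101-1(✓)
size-2^2 implicants → -0-01  -01-1  0-01-  00--1
Unchecked terms (primes): -0-01, -0010, -01-1, -1011, 0-01-, 00--1, 0010-, 01-10, 100-0, 1000-, 11100
Minterm coverage:
  m1 ⊆ -0-01,00--1
  m2 ⊆ -0010,0-01-
  m3 ⊆ 0-01-,00--1
  m4 ⊆ 0010- [E]
  m5 ⊆ -0-01,-01-1,00--1,0010-
  m7 ⊆ -01-1,00--1
  m10 ⊆ 0-01-,01-10
  m11 ⊆ -1011,0-01-
  m14 ⊆ 01-10 [E]
  m21 ⊆ -0-01,-01-1
  m23 ⊆ -01-1 [E]
  m27 ⊆ -1011 [E]
  m28 ⊆ 11100 [E]
E = {-01-1, -1011, 0010-, 01-10, 11100}

5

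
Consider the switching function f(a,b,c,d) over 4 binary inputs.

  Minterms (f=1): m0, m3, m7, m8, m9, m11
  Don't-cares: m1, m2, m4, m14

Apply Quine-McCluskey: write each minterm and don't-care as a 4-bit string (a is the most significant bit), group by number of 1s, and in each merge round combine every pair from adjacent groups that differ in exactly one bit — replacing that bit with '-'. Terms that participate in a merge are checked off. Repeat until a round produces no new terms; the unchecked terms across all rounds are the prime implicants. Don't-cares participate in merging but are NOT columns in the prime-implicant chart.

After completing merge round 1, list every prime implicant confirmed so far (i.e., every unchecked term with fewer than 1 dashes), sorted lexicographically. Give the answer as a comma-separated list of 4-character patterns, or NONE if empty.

1110

[col 0] 0000*, 0001*, 0010*, 0011*, 0100*, 0111*, 1000*, 1001*, 1011*, 1110
[col 1] -000*, -001*, -011*, 0-00, 0-11, 00-0*, 00-1*, 000-*, 001-*, 10-1*, 100-*
[col 2] -0-1, -00-, 00--
Prime implicants: -0-1, -00-, 0-00, 0-11, 00--, 1110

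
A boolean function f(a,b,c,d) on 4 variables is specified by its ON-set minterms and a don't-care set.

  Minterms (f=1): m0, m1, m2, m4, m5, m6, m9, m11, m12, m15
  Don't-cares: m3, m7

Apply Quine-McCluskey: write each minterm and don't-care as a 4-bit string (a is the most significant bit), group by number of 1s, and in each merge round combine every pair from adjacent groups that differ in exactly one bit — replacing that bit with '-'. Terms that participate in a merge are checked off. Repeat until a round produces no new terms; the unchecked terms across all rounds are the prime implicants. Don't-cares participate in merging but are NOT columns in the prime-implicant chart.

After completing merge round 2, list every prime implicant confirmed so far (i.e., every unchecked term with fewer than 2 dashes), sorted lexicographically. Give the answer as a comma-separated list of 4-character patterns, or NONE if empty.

-100

size-2^0 implicants → 0000(✓)  0001(✓)  0010(✓)  0011(✓)  0100(✓)  0101(✓)  0110(✓)  0111(✓)  1001(✓)  1011(✓)  1100(✓)  1111(✓)
size-2^1 implicants → -001(✓)  -011(✓)  -100  -111(✓)  0-00(✓)  0-01(✓)  0-10(✓)  0-11(✓)  00-0(✓)  00-1(✓)  000-(✓)  001-(✓)  01-0(✓)  01-1(✓)  010-(✓)  011-(✓)  1-11(✓)  10-1(✓)
size-2^2 implicants → --11  -0-1  0--0(✓)  0--1(✓)  0-0-(✓)  0-1-(✓)  00--(✓)  01--(✓)
size-2^3 implicants → 0---
Unchecked terms (primes): --11, -0-1, -100, 0---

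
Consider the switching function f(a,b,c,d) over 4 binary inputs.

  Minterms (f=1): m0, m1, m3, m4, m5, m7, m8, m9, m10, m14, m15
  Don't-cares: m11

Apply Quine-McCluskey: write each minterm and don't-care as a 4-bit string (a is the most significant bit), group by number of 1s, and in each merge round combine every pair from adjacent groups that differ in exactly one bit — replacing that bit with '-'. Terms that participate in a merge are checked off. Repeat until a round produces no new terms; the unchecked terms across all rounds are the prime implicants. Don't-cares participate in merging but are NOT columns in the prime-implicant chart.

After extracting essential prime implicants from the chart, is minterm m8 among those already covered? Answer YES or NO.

NO

[col 0] 0000*, 0001*, 0011*, 0100*, 0101*, 0111*, 1000*, 1001*, 1010*, 1011*, 1110*, 1111*
[col 1] -000*, -001*, -011*, -111*, 0-00*, 0-01*, 0-11*, 00-1*, 000-*, 01-1*, 010-*, 1-10*, 1-11*, 10-0*, 10-1*, 100-*, 101-*, 111-*
[col 2] --11, -0-1, -00-, 0--1, 0-0-, 1-1-, 10--
Prime implicants: --11, -0-1, -00-, 0--1, 0-0-, 1-1-, 10--
PI chart (minterm → PIs covering it):
  0 | -00-,0-0-
  1 | -0-1,-00-,0--1,0-0-
  3 | --11,-0-1,0--1
  4 | 0-0-  (sole → essential)
  5 | 0--1,0-0-
  7 | --11,0--1
  8 | -00-,10--
  9 | -0-1,-00-,10--
  10 | 1-1-,10--
  14 | 1-1-  (sole → essential)
  15 | --11,1-1-
Essential prime implicants: 0-0-, 1-1-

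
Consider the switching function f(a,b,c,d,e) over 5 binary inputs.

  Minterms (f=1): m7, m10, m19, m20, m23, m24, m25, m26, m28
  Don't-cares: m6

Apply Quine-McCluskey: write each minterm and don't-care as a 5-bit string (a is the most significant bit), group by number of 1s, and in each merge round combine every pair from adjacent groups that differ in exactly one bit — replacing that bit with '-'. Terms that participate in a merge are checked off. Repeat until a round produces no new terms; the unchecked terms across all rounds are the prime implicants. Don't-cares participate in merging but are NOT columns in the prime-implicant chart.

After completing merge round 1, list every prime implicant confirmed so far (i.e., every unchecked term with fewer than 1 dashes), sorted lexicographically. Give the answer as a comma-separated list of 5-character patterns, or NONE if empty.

NONE

size-2^0 implicants → 00110(✓)  00111(✓)  01010(✓)  10011(✓)  10100(✓)  10111(✓)  11000(✓)  11001(✓)  11010(✓)  11100(✓)
size-2^1 implicants → -0111  -1010  0011-  1-100  10-11  11-00  110-0  1100-
Unchecked terms (primes): -0111, -1010, 0011-, 1-100, 10-11, 11-00, 110-0, 1100-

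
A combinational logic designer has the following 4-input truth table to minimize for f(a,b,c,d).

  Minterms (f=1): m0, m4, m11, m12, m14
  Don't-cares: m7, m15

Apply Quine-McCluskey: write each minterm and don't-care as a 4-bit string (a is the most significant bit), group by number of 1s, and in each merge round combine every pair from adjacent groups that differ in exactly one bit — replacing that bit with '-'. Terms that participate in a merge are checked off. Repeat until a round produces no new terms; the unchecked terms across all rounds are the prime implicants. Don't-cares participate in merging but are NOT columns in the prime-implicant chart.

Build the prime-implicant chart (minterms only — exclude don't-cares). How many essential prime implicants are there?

2

[col 0] 0000*, 0100*, 0111*, 1011*, 1100*, 1110*, 1111*
[col 1] -100, -111, 0-00, 1-11, 11-0, 111-
Prime implicants: -100, -111, 0-00, 1-11, 11-0, 111-
PI chart (minterm → PIs covering it):
  0 | 0-00  (sole → essential)
  4 | -100,0-00
  11 | 1-11  (sole → essential)
  12 | -100,11-0
  14 | 11-0,111-
Essential prime implicants: 0-00, 1-11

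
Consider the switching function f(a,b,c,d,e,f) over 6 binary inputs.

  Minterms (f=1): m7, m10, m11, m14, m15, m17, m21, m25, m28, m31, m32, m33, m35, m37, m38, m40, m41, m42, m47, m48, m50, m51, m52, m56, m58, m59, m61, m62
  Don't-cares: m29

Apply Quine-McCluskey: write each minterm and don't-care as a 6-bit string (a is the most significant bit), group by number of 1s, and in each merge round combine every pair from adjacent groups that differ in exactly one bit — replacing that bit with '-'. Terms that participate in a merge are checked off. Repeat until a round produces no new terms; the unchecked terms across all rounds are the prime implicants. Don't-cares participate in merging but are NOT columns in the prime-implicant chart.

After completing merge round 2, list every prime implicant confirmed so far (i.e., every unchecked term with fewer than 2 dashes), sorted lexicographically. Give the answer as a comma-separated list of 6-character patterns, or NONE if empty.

-01010, -01111, -11101, 0-1111, 00-111, 0111-1, 01110-, 1-0011, 100-01, 1000-1, 100110, 110-00, 111-10

size-2^0 implicants → 000111(✓)  001010(✓)  001011(✓)  001110(✓)  001111(✓)  010001(✓)  010101(✓)  011001(✓)  011100(✓)  011101(✓)  011111(✓)  100000(✓)  100001(✓)  100011(✓)  100101(✓)  100110  101000(✓)  101001(✓)  101010(✓)  101111(✓)  110000(✓)  110010(✓)  110011(✓)  110100(✓)  111000(✓)  111010(✓)  111011(✓)  111101(✓)  111110(✓)
size-2^1 implicants → -01010  -01111  -11101  0-1111  00-111  001-10(✓)  001-11(✓)  00101-(✓)  00111-(✓)  01-001(✓)  01-101(✓)  010-01(✓)  011-01(✓)  0111-1  01110-  1-0000(✓)  1-0011  1-1000(✓)  1-1010(✓)  10-000(✓)  10-001(✓)  100-01  1000-1  10000-(✓)  1010-0(✓)  10100-(✓)  11-000(✓)  11-010(✓)  11-011(✓)  110-00  1100-0(✓)  11001-(✓)  111-10  1110-0(✓)  11101-(✓)
size-2^2 implicants → 001-1-  01--01  1--000  1-10-0  10-00-  11-0-0  11-01-
Unchecked terms (primes): -01010, -01111, -11101, 0-1111, 00-111, 001-1-, 01--01, 0111-1, 01110-, 1--000, 1-0011, 1-10-0, 10-00-, 100-01, 1000-1, 100110, 11-0-0, 11-01-, 110-00, 111-10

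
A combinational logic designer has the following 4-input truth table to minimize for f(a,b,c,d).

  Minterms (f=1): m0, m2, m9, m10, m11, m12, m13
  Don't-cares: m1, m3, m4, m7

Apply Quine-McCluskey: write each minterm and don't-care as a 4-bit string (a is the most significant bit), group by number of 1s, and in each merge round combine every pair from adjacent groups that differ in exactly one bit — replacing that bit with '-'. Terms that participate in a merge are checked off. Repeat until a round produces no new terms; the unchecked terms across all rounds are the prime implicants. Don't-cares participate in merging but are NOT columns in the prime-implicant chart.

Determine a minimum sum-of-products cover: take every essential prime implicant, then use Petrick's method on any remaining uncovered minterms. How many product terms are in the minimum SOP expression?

4

[col 0] 0000*, 0001*, 0010*, 0011*, 0100*, 0111*, 1001*, 1010*, 1011*, 1100*, 1101*
[col 1] -001*, -010*, -011*, -100, 0-00, 0-11, 00-0*, 00-1*, 000-*, 001-*, 1-01, 10-1*, 101-*, 110-
[col 2] -0-1, -01-, 00--
Prime implicants: -0-1, -01-, -100, 0-00, 0-11, 00--, 1-01, 110-
PI chart (minterm → PIs covering it):
  0 | 0-00,00--
  2 | -01-,00--
  9 | -0-1,1-01
  10 | -01-  (sole → essential)
  11 | -0-1,-01-
  12 | -100,110-
  13 | 1-01,110-
Essential prime implicants: -01-
Petrick residual → -0-1, 0-00, 110-
Minimum SOP uses 4 PIs: b'd + b'c + a'c'd' + abc'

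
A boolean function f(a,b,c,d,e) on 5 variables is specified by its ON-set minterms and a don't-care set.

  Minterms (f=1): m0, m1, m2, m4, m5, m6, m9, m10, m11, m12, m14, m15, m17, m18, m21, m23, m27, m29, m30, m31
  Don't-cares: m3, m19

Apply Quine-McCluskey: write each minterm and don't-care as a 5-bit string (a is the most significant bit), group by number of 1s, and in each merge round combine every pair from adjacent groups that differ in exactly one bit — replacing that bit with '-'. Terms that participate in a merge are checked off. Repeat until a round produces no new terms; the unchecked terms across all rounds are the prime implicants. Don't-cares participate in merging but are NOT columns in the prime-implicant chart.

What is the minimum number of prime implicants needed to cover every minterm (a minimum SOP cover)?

size-2^0 implicants → 00000(✓)  00001(✓)  00010(✓)  00011(✓)  00100(✓)  00101(✓)  00110(✓)  01001(✓)  01010(✓)  01011(✓)  01100(✓)  01110(✓)  01111(✓)  10001(✓)  10010(✓)  10011(✓)  10101(✓)  10111(✓)  11011(✓)  11101(✓)  11110(✓)  11111(✓)
size-2^1 implicants → -0001(✓)  -0010(✓)  -0011(✓)  -0101(✓)  -1011(✓)  -1110(✓)  -1111(✓)  0-001(✓)  0-010(✓)  0-011(✓)  0-100(✓)  0-110(✓)  00-00(✓)  00-01(✓)  00-10(✓)  000-0(✓)  000-1(✓)  0000-(✓)  0001-(✓)  001-0(✓)  0010-(✓)  01-10(✓)  01-11(✓)  010-1(✓)  0101-(✓)  011-0(✓)  0111-(✓)  1-011(✓)  1-101(✓)  1-111(✓)  10-01(✓)  10-11(✓)  100-1(✓)  1001-(✓)  101-1(✓)  11-11(✓)  111-1(✓)  1111-(✓)
size-2^2 implicants → --011  -0-01  -00-1  -001-  -1-11  -111-  0--10  0-0-1  0-01-  0-1-0  00--0  00-0-  000--  01-1-  1--11  1-1-1  10--1
Unchecked terms (primes): --011, -0-01, -00-1, -001-, -1-11, -111-, 0--10, 0-0-1, 0-01-, 0-1-0, 00--0, 00-0-, 000--, 01-1-, 1--11, 1-1-1, 10--1
Minterm coverage:
  m0 ⊆ 00--0,00-0-,000--
  m1 ⊆ -0-01,-00-1,0-0-1,00-0-,000--
  m2 ⊆ -001-,0--10,0-01-,00--0,000--
  m4 ⊆ 0-1-0,00--0,00-0-
  m5 ⊆ -0-01,00-0-
  m6 ⊆ 0--10,0-1-0,00--0
  m9 ⊆ 0-0-1 [E]
  m10 ⊆ 0--10,0-01-,01-1-
  m11 ⊆ --011,-1-11,0-0-1,0-01-,01-1-
  m12 ⊆ 0-1-0 [E]
  m14 ⊆ -111-,0--10,0-1-0,01-1-
  m15 ⊆ -1-11,-111-,01-1-
  m17 ⊆ -0-01,-00-1,10--1
  m18 ⊆ -001- [E]
  m21 ⊆ -0-01,1-1-1,10--1
  m23 ⊆ 1--11,1-1-1,10--1
  m27 ⊆ --011,-1-11,1--11
  m29 ⊆ 1-1-1 [E]
  m30 ⊆ -111- [E]
  m31 ⊆ -1-11,-111-,1--11,1-1-1
E = {-001-, -111-, 0-0-1, 0-1-0, 1-1-1}
Petrick residual → --011, -0-01, 0--10, 00--0
Cover = c'de + b'd'e + b'c'd + bcd + a'de' + a'c'e + a'ce' + a'b'e' + ace  |cover|=9

9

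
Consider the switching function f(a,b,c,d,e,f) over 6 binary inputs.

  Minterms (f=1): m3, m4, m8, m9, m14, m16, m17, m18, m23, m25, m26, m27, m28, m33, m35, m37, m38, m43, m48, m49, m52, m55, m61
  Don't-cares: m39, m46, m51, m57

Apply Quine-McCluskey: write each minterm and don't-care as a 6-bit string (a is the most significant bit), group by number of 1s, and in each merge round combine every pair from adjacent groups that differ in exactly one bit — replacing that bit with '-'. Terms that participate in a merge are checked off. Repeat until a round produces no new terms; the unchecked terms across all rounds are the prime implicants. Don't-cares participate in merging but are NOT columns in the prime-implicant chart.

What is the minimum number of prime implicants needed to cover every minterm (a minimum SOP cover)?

14

[col 0] 000011*, 000100, 001000*, 001001*, 001110*, 010000*, 010001*, 010010*, 010111*, 011001*, 011010*, 011011*, 011100, 100001*, 100011*, 100101*, 100110*, 100111*, 101011*, 101110*, 110000*, 110001*, 110011*, 110100*, 110111*, 111001*, 111101*
[col 1] -00011, -01110, -10000*, -10001*, -10111, -11001*, 0-1001, 00100-, 01-001*, 01-010, 0100-0, 01000-*, 0110-1, 01101-, 1-0001*, 1-0011*, 1-0111*, 10-011, 10-110, 100-01*, 100-11*, 1000-1*, 1001-1*, 10011-, 11-001*, 110-00, 110-11*, 1100-1*, 11000-*, 111-01
[col 2] -1-001, -1000-, 1-0-11, 1-00-1, 100--1
Prime implicants: -00011, -01110, -1-001, -1000-, -10111, 0-1001, 000100, 00100-, 01-010, 0100-0, 0110-1, 01101-, 011100, 1-0-11, 1-00-1, 10-011, 10-110, 100--1, 10011-, 110-00, 111-01
PI chart (minterm → PIs covering it):
  3 | -00011  (sole → essential)
  4 | 000100  (sole → essential)
  8 | 00100-  (sole → essential)
  9 | 0-1001,00100-
  14 | -01110  (sole → essential)
  16 | -1000-,0100-0
  17 | -1-001,-1000-
  18 | 01-010,0100-0
  23 | -10111  (sole → essential)
  25 | -1-001,0-1001,0110-1
  26 | 01-010,01101-
  27 | 0110-1,01101-
  28 | 011100  (sole → essential)
  33 | 1-00-1,100--1
  35 | -00011,1-0-11,1-00-1,10-011,100--1
  37 | 100--1  (sole → essential)
  38 | 10-110,10011-
  43 | 10-011  (sole → essential)
  48 | -1000-,110-00
  49 | -1-001,-1000-,1-00-1
  52 | 110-00  (sole → essential)
  55 | -10111,1-0-11
  61 | 111-01  (sole → essential)
Essential prime implicants: -00011, -01110, -10111, 000100, 00100-, 011100, 10-011, 100--1, 110-00, 111-01
Petrick residual → -1-001, 0100-0, 01101-, 10-110
Minimum SOP uses 14 PIs: b'c'd'ef + b'cdef' + bd'e'f + bc'def + a'b'c'de'f' + a'b'cd'e' + a'bc'd'f' + a'bcd'e + a'bcde'f' + ab'd'ef + ab'def' + ab'c'f + abc'e'f' + abce'f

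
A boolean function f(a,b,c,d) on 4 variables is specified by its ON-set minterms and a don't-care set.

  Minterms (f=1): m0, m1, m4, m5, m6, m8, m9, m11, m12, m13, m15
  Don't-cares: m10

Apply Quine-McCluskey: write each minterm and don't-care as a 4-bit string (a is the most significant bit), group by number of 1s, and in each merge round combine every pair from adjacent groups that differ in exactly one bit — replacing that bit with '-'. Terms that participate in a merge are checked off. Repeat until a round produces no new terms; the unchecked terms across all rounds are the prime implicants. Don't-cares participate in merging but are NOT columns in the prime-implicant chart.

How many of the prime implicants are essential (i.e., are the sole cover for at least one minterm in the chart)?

3

[col 0] 0000*, 0001*, 0100*, 0101*, 0110*, 1000*, 1001*, 1010*, 1011*, 1100*, 1101*, 1111*
[col 1] -000*, -001*, -100*, -101*, 0-00*, 0-01*, 000-*, 01-0, 010-*, 1-00*, 1-01*, 1-11*, 10-0*, 10-1*, 100-*, 101-*, 11-1*, 110-*
[col 2] --00*, --01*, -00-*, -10-*, 0-0-*, 1--1, 1-0-*, 10--
[col 3] --0-
Prime implicants: --0-, 01-0, 1--1, 10--
PI chart (minterm → PIs covering it):
  0 | --0-  (sole → essential)
  1 | --0-  (sole → essential)
  4 | --0-,01-0
  5 | --0-  (sole → essential)
  6 | 01-0  (sole → essential)
  8 | --0-,10--
  9 | --0-,1--1,10--
  11 | 1--1,10--
  12 | --0-  (sole → essential)
  13 | --0-,1--1
  15 | 1--1  (sole → essential)
Essential prime implicants: --0-, 01-0, 1--1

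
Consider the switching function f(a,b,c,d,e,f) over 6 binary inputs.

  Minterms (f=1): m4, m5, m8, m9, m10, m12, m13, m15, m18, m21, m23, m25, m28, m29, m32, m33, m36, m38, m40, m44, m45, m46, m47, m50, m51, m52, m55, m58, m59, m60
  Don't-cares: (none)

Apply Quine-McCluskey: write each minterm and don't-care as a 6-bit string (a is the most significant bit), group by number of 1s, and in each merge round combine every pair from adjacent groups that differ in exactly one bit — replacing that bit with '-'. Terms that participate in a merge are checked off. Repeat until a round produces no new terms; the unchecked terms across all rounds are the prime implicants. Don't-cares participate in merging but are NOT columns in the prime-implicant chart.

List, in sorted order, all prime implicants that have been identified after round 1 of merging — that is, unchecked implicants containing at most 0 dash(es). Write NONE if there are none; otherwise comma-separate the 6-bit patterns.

[col 0] 000100*, 000101*, 001000*, 001001*, 001010*, 001100*, 001101*, 001111*, 010010*, 010101*, 010111*, 011001*, 011100*, 011101*, 100000*, 100001*, 100100*, 100110*, 101000*, 101100*, 101101*, 101110*, 101111*, 110010*, 110011*, 110100*, 110111*, 111010*, 111011*, 111100*
[col 1] -00100*, -01000*, -01100*, -01101*, -01111*, -10010, -10111, -11100*, 0-0101*, 0-1001*, 0-1100*, 0-1101*, 00-100*, 00-101*, 00010-*, 001-00*, 001-01*, 0010-0, 00100-*, 0011-1*, 00110-*, 01-101*, 0101-1, 011-01*, 01110-*, 1-0100*, 1-1100*, 10-000*, 10-100*, 10-110*, 100-00*, 10000-, 1001-0*, 101-00*, 1011-0*, 1011-1*, 10110-*, 10111-*, 11-010*, 11-011*, 11-100*, 110-11, 11001-*, 11101-*
[col 2] --1100, -0-100, -01-00, -011-1, -0110-, 0--101, 0-1-01, 0-110-, 00-10-, 001-0-, 1--100, 10--00, 10-1-0, 1011--, 11-01-
Prime implicants: --1100, -0-100, -01-00, -011-1, -0110-, -10010, -10111, 0--101, 0-1-01, 0-110-, 00-10-, 001-0-, 0010-0, 0101-1, 1--100, 10--00, 10-1-0, 10000-, 1011--, 11-01-, 110-11

NONE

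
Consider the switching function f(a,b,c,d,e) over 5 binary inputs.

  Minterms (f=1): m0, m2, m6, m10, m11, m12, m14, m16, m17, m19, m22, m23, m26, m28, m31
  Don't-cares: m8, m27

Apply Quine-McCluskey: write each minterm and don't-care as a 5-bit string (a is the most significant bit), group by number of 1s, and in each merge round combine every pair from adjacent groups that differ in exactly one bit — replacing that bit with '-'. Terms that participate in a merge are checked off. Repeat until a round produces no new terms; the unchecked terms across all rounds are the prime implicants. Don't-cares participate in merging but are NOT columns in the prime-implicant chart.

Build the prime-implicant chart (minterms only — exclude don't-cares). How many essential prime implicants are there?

3

Round 0: 00000✓ 00010✓ 00110✓ 01000✓ 01010✓ 01011✓ 01100✓ 01110✓ 10000✓ 10001✓ 10011✓ 10110✓ 10111✓ 11010✓ 11011✓ 11100✓ 11111✓
Round 1: -0000 -0110 -1010✓ -1011✓ -1100 0-000✓ 0-010✓ 0-110✓ 00-10✓ 000-0✓ 01-00✓ 01-10✓ 010-0✓ 0101-✓ 011-0✓ 1-011✓ 1-111✓ 10-11✓ 100-1 1000- 1011- 11-11✓ 1101-✓
Round 2: -101- 0--10 0-0-0 01--0 1--11
PIs = {-0000, -0110, -101-, -1100, 0--10, 0-0-0, 01--0, 1--11, 100-1, 1000-, 1011-}
Coverage chart:
  m0: -0000,0-0-0
  m2: 0--10,0-0-0
  m6: -0110,0--10
  m10: -101-,0--10,0-0-0,01--0
  m11: -101- ←essential
  m12: -1100,01--0
  m14: 0--10,01--0
  m16: -0000,1000-
  m17: 100-1,1000-
  m19: 1--11,100-1
  m22: -0110,1011-
  m23: 1--11,1011-
  m26: -101- ←essential
  m28: -1100 ←essential
  m31: 1--11 ←essential
Essential: -101-, -1100, 1--11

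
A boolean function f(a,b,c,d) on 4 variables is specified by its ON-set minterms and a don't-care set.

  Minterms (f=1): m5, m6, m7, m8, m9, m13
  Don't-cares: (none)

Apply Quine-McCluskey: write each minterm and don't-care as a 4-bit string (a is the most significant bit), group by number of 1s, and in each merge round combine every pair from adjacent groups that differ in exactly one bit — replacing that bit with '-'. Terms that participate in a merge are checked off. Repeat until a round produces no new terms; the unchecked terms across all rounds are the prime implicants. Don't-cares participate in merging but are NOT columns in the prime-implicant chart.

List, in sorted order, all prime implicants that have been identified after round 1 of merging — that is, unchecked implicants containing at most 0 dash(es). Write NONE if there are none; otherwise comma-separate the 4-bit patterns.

NONE

size-2^0 implicants → 0101(✓)  0110(✓)  0111(✓)  1000(✓)  1001(✓)  1101(✓)
size-2^1 implicants → -101  01-1  011-  1-01  100-
Unchecked terms (primes): -101, 01-1, 011-, 1-01, 100-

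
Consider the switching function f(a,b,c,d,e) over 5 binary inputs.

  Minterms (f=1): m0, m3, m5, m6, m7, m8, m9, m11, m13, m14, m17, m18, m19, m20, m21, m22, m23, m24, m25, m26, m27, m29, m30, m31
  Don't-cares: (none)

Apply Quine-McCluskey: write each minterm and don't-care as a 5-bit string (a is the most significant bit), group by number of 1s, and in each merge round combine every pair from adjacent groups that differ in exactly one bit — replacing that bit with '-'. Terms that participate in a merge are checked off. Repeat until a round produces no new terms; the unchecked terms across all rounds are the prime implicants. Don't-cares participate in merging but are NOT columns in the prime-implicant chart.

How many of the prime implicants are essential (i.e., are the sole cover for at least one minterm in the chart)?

[col 0] 00000*, 00011*, 00101*, 00110*, 00111*, 01000*, 01001*, 01011*, 01101*, 01110*, 10001*, 10010*, 10011*, 10100*, 10101*, 10110*, 10111*, 11000*, 11001*, 11010*, 11011*, 11101*, 11110*, 11111*
[col 1] -0011*, -0101*, -0110*, -0111*, -1000*, -1001*, -1011*, -1101*, -1110*, 0-000, 0-011*, 0-101*, 0-110*, 00-11*, 001-1*, 0011-*, 01-01*, 010-1*, 0100-*, 1-001*, 1-010*, 1-011*, 1-101*, 1-110*, 1-111*, 10-01*, 10-10*, 10-11*, 100-1*, 1001-*, 101-0*, 101-1*, 1010-*, 1011-*, 11-01*, 11-10*, 11-11*, 110-0*, 110-1*, 1100-*, 1101-*, 111-1*, 1111-*
[col 2] --011, --101, --110, -0-11, -01-1, -011-, -1-01, -10-1, -100-, 1--01*, 1--10*, 1--11*, 1-0-1*, 1-01-*, 1-1-1*, 1-11-*, 10--1*, 10-1-*, 101--, 11--1*, 11-1-*, 110--
[col 3] 1---1, 1--1-
Prime implicants: --011, --101, --110, -0-11, -01-1, -011-, -1-01, -10-1, -100-, 0-000, 1---1, 1--1-, 101--, 110--
PI chart (minterm → PIs covering it):
  0 | 0-000  (sole → essential)
  3 | --011,-0-11
  5 | --101,-01-1
  6 | --110,-011-
  7 | -0-11,-01-1,-011-
  8 | -100-,0-000
  9 | -1-01,-10-1,-100-
  11 | --011,-10-1
  13 | --101,-1-01
  14 | --110  (sole → essential)
  17 | 1---1  (sole → essential)
  18 | 1--1-  (sole → essential)
  19 | --011,-0-11,1---1,1--1-
  20 | 101--  (sole → essential)
  21 | --101,-01-1,1---1,101--
  22 | --110,-011-,1--1-,101--
  23 | -0-11,-01-1,-011-,1---1,1--1-,101--
  24 | -100-,110--
  25 | -1-01,-10-1,-100-,1---1,110--
  26 | 1--1-,110--
  27 | --011,-10-1,1---1,1--1-,110--
  29 | --101,-1-01,1---1
  30 | --110,1--1-
  31 | 1---1,1--1-
Essential prime implicants: --110, 0-000, 1---1, 1--1-, 101--

5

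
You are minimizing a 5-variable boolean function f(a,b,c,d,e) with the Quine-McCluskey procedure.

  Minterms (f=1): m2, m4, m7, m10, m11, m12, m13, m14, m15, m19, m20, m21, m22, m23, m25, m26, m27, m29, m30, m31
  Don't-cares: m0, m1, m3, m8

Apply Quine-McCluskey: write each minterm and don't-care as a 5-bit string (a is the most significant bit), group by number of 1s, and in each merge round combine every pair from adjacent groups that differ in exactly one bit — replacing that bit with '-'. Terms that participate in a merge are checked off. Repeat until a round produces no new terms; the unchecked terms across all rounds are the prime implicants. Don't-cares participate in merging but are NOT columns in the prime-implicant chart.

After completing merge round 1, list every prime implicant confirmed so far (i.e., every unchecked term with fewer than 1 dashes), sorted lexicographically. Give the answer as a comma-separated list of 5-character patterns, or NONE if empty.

NONE

size-2^0 implicants → 00000(✓)  00001(✓)  00010(✓)  00011(✓)  00100(✓)  00111(✓)  01000(✓)  01010(✓)  01011(✓)  01100(✓)  01101(✓)  01110(✓)  01111(✓)  10011(✓)  10100(✓)  10101(✓)  10110(✓)  10111(✓)  11001(✓)  11010(✓)  11011(✓)  11101(✓)  11110(✓)  11111(✓)
size-2^1 implicants → -0011(✓)  -0100  -0111(✓)  -1010(✓)  -1011(✓)  -1101(✓)  -1110(✓)  -1111(✓)  0-000(✓)  0-010(✓)  0-011(✓)  0-100(✓)  0-111(✓)  00-00(✓)  00-11(✓)  000-0(✓)  000-1(✓)  0000-(✓)  0001-(✓)  01-00(✓)  01-10(✓)  01-11(✓)  010-0(✓)  0101-(✓)  011-0(✓)  011-1(✓)  0110-(✓)  0111-(✓)  1-011(✓)  1-101(✓)  1-110(✓)  1-111(✓)  10-11(✓)  101-0(✓)  101-1(✓)  1010-(✓)  1011-(✓)  11-01(✓)  11-10(✓)  11-11(✓)  110-1(✓)  1101-(✓)  111-1(✓)  1111-(✓)
size-2^2 implicants → --011(✓)  --111(✓)  -0-11(✓)  -1-10(✓)  -1-11(✓)  -101-(✓)  -11-1  -111-(✓)  0--00  0--11(✓)  0-0-0  0-01-  000--  01--0  01-1-(✓)  011--  1--11(✓)  1-1-1  1-11-  101--  11--1  11-1-(✓)
size-2^3 implicants → ---11  -1-1-
Unchecked terms (primes): ---11, -0100, -1-1-, -11-1, 0--00, 0-0-0, 0-01-, 000--, 01--0, 011--, 1-1-1, 1-11-, 101--, 11--1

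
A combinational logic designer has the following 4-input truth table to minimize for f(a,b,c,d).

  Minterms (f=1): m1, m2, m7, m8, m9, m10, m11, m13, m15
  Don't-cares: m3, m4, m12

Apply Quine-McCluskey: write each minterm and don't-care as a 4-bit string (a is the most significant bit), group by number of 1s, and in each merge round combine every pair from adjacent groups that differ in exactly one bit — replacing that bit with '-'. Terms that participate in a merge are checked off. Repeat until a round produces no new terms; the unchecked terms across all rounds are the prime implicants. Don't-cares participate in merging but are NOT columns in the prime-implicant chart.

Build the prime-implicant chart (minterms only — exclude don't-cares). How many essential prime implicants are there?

3

Round 0: 0001✓ 0010✓ 0011✓ 0100✓ 0111✓ 1000✓ 1001✓ 1010✓ 1011✓ 1100✓ 1101✓ 1111✓
Round 1: -001✓ -010✓ -011✓ -100 -111✓ 0-11✓ 00-1✓ 001-✓ 1-00✓ 1-01✓ 1-11✓ 10-0✓ 10-1✓ 100-✓ 101-✓ 11-1✓ 110-✓
Round 2: --11 -0-1 -01- 1--1 1-0- 10--
PIs = {--11, -0-1, -01-, -100, 1--1, 1-0-, 10--}
Coverage chart:
  m1: -0-1 ←essential
  m2: -01- ←essential
  m7: --11 ←essential
  m8: 1-0-,10--
  m9: -0-1,1--1,1-0-,10--
  m10: -01-,10--
  m11: --11,-0-1,-01-,1--1,10--
  m13: 1--1,1-0-
  m15: --11,1--1
Essential: --11, -0-1, -01-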